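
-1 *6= -6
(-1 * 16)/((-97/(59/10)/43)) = 20296/485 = 41.85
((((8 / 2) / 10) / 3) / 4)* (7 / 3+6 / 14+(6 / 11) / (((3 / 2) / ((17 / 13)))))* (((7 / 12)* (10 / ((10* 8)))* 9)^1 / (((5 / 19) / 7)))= 646513 / 343200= 1.88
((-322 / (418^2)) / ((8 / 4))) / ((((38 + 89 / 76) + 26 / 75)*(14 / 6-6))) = 36225 / 5696372539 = 0.00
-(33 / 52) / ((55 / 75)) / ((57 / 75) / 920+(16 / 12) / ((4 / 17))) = -0.15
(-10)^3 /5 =-200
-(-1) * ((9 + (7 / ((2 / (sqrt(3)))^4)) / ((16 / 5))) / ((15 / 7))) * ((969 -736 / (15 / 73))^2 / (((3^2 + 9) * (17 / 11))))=11473065538781 / 9792000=1171677.44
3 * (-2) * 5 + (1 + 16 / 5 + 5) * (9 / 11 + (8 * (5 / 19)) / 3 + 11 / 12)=-15849 / 2090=-7.58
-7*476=-3332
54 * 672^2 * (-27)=-658409472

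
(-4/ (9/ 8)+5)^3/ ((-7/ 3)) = -2197/ 1701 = -1.29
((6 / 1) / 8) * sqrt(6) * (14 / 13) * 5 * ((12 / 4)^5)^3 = 1506635235 * sqrt(6) / 26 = 141941829.01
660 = 660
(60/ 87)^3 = 8000/ 24389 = 0.33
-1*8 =-8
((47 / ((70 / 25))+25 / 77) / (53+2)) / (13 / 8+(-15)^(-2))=0.19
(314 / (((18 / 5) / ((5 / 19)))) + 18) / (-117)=-7003 / 20007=-0.35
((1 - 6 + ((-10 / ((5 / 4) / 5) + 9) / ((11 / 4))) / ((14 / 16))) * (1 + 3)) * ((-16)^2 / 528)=-29376 / 847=-34.68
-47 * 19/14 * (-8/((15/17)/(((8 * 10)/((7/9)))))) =2914752/49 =59484.73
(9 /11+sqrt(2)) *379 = 3411 /11+379 *sqrt(2) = 846.08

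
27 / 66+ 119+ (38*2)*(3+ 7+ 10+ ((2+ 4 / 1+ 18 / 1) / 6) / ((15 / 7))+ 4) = 2085.28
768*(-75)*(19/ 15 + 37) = -2204160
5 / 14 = 0.36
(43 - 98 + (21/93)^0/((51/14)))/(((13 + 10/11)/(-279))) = 951731/867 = 1097.73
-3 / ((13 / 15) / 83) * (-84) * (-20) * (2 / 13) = -12549600 / 169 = -74257.99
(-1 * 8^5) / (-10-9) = 32768 / 19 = 1724.63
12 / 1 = 12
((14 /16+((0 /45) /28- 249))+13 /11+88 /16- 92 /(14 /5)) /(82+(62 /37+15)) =-2083951 /749672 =-2.78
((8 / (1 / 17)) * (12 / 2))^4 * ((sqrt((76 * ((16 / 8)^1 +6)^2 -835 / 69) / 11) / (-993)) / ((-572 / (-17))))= -209366433792 * sqrt(254098779) / 11975249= -278691544.42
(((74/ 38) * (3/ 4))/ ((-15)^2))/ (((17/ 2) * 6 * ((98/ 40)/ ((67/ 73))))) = 2479/ 51991695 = 0.00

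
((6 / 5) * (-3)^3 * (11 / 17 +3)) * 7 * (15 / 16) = -775.46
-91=-91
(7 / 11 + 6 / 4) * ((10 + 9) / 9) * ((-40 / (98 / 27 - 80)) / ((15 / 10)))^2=6429600 / 11692571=0.55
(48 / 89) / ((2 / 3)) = 72 / 89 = 0.81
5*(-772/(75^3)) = -772/84375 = -0.01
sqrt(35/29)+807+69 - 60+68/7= sqrt(1015)/29+5780/7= 826.81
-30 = -30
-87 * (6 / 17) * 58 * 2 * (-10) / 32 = 37845 / 34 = 1113.09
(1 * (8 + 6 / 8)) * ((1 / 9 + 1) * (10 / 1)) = 875 / 9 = 97.22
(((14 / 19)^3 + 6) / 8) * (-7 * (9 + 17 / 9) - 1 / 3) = -15122861 / 246924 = -61.25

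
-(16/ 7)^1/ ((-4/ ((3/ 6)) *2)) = 1/ 7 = 0.14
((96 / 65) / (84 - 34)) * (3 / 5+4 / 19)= 0.02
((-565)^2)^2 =101904600625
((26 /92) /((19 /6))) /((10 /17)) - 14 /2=-6.85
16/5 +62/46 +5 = 1098/115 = 9.55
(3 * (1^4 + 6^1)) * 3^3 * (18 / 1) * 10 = 102060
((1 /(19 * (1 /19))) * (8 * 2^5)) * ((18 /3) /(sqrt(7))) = 1536 * sqrt(7) /7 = 580.55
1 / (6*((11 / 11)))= 0.17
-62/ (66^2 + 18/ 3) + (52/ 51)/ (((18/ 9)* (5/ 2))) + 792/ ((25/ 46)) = 450321703/ 308975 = 1457.47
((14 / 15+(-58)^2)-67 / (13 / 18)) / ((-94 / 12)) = -27152 / 65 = -417.72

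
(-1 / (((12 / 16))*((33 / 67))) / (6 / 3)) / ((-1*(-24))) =-67 / 1188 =-0.06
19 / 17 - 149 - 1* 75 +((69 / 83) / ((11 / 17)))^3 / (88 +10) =-282566612602845 / 1267906796002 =-222.86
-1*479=-479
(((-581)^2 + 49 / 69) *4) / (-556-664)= -23291758 / 21045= -1106.76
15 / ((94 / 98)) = 735 / 47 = 15.64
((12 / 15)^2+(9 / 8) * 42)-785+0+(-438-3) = -117811 / 100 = -1178.11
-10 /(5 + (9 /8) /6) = -160 /83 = -1.93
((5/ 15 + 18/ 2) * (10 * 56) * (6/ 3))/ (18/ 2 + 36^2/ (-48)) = -15680/ 27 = -580.74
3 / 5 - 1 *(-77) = 388 / 5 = 77.60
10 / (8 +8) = 5 / 8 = 0.62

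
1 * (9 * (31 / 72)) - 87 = -665 / 8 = -83.12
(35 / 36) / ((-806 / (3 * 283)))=-9905 / 9672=-1.02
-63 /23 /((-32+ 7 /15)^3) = 0.00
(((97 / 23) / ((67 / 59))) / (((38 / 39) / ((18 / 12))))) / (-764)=-669591 / 89476624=-0.01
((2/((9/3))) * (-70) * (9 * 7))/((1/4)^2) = -47040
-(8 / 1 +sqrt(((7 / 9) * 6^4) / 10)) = -6 * sqrt(70) / 5-8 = -18.04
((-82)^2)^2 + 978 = 45213154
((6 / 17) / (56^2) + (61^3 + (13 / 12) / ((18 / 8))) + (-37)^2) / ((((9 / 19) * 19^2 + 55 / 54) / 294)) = 493039745427 / 1263304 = 390277.99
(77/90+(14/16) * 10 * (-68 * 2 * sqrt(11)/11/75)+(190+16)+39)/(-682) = -22127/61380+119 * sqrt(11)/56265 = -0.35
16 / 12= 4 / 3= 1.33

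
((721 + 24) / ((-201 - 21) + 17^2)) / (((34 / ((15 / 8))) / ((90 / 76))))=502875 / 692512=0.73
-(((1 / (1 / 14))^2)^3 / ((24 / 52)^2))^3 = -32194729615837333205979136 / 729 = -44162866414042981078160.68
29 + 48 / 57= 567 / 19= 29.84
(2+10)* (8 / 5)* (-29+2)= -2592 / 5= -518.40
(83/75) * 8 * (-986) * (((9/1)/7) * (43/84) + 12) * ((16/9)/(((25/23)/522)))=-2889124949888/30625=-94338773.87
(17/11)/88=0.02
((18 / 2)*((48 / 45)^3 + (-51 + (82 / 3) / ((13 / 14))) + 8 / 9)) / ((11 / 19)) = -16223663 / 53625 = -302.54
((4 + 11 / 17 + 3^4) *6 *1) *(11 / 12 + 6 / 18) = 10920 / 17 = 642.35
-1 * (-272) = 272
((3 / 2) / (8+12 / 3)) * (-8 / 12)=-1 / 12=-0.08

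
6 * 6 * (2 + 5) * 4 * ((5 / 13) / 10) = 504 / 13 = 38.77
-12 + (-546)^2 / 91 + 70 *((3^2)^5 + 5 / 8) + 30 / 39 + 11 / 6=645331495 / 156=4136740.35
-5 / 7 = -0.71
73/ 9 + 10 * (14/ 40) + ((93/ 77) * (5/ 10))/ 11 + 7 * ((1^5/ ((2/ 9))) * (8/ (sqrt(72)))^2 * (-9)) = -1832066/ 7623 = -240.33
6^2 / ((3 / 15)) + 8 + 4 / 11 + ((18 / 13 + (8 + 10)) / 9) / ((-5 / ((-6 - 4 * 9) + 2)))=205.59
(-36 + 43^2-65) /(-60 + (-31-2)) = -1748 /93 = -18.80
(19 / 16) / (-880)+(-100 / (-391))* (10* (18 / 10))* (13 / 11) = 29944571 / 5505280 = 5.44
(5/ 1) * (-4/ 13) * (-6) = 120/ 13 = 9.23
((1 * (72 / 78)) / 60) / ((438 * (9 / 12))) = 2 / 42705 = 0.00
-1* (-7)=7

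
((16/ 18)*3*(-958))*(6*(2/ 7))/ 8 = -3832/ 7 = -547.43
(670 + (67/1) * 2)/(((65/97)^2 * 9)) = 198.94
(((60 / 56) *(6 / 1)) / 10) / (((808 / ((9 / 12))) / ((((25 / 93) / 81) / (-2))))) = -25 / 25248384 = -0.00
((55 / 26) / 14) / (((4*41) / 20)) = 275 / 14924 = 0.02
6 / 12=1 / 2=0.50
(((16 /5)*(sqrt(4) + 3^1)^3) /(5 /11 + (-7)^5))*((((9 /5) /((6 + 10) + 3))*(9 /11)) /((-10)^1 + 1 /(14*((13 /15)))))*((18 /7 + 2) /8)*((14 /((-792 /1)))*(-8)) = 8736 /581183647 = 0.00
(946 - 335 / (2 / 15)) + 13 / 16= -25051 / 16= -1565.69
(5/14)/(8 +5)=5/182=0.03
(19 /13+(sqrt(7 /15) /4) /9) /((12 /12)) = sqrt(105) /540+19 /13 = 1.48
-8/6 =-4/3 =-1.33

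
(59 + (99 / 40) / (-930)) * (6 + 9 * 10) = 4389402 / 775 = 5663.74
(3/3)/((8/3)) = 3/8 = 0.38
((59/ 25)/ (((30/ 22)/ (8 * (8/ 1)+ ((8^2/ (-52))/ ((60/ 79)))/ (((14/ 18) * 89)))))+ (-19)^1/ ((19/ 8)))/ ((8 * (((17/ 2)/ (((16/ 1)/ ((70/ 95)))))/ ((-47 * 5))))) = -2785981521448/ 361417875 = -7708.48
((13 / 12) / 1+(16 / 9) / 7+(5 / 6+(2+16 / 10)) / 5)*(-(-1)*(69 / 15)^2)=7411819 / 157500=47.06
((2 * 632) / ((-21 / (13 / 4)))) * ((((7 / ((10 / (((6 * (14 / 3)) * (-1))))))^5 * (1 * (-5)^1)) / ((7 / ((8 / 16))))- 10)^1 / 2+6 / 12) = -101041477.08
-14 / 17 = -0.82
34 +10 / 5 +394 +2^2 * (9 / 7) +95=3711 / 7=530.14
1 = 1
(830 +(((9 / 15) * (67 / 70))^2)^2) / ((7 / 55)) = 137025017148811 / 21008750000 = 6522.28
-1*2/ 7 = -2/ 7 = -0.29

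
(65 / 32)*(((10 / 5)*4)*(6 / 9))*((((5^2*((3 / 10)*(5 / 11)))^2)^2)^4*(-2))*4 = -21715624141506850719451904296875 / 752840374084766285824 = -28844925018.68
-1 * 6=-6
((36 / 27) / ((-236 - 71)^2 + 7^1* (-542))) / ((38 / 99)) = 66 / 1718645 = 0.00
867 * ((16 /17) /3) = 272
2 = 2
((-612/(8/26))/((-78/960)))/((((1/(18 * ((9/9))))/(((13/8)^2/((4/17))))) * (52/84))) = 31953285/4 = 7988321.25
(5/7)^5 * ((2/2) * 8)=25000/16807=1.49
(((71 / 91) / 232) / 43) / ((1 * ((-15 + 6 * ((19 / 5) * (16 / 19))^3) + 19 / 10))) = 8875 / 20823937316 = 0.00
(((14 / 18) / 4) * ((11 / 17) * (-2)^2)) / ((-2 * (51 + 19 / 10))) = -385 / 80937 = -0.00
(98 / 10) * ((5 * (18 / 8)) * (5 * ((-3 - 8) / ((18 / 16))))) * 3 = -16170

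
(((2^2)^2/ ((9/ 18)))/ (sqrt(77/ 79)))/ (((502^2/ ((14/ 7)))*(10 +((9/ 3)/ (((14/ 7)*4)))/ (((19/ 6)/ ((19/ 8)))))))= 512*sqrt(6083)/ 1596004333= 0.00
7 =7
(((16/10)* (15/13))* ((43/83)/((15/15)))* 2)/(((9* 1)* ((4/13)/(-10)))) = -1720/249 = -6.91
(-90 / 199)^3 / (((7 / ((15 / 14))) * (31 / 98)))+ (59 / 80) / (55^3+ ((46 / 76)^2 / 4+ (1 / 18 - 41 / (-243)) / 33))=-421290342686782775511 / 9412969483647742298335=-0.04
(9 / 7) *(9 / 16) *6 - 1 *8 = -205 / 56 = -3.66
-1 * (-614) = 614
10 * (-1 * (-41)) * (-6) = -2460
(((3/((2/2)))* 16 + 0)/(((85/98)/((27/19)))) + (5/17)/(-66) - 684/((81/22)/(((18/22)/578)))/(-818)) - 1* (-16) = 94.64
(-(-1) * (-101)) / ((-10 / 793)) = 80093 / 10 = 8009.30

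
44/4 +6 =17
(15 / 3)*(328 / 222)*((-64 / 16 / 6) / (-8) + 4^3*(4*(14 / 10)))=881869 / 333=2648.26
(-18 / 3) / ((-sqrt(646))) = 3 * sqrt(646) / 323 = 0.24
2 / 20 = 1 / 10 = 0.10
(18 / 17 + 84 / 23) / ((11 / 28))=51576 / 4301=11.99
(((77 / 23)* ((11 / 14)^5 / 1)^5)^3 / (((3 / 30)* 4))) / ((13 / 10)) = 42322318483170783019107974042700029450915286485371346803433707313024165743615677025 / 42018003817084701393016616719935704658172937860544381058551971441807570126433505381449728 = 0.00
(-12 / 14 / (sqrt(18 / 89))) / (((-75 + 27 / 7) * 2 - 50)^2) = -7 * sqrt(178) / 1811716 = -0.00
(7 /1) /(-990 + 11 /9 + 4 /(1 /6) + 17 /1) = -63 /8530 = -0.01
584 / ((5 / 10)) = 1168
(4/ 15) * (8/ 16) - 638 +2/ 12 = -637.70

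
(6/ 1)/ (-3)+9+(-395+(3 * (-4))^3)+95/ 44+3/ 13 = -1208985/ 572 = -2113.61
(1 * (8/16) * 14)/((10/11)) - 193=-1853/10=-185.30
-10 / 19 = -0.53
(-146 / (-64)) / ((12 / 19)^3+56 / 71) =35550197 / 16217344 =2.19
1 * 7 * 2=14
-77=-77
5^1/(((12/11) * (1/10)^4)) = 137500/3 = 45833.33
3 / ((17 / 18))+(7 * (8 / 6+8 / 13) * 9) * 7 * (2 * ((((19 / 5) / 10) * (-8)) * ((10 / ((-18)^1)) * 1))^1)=9633346 / 3315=2905.99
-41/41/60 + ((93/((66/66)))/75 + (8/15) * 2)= 229/100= 2.29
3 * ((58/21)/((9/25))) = 1450/63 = 23.02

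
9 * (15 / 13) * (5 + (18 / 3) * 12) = 10395 / 13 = 799.62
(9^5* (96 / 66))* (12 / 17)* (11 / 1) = 11337408 / 17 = 666906.35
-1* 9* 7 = -63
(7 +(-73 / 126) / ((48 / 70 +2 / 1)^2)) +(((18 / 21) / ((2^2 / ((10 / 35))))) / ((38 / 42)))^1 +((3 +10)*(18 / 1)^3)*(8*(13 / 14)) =11913830376029 / 21153384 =563211.56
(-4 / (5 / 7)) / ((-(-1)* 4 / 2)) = -14 / 5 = -2.80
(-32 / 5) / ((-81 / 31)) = 992 / 405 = 2.45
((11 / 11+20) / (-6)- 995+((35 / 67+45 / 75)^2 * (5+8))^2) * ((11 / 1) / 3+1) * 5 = -42922724359753 / 2518890125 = -17040.33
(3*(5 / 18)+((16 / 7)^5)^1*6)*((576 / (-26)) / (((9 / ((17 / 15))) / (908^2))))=-862904406.14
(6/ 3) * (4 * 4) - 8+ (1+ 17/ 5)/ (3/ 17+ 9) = 9547/ 390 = 24.48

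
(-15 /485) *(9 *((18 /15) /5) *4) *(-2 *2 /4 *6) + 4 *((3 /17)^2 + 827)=2319540032 /700825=3309.73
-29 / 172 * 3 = -87 / 172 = -0.51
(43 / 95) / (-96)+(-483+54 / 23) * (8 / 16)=-50411789 / 209760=-240.33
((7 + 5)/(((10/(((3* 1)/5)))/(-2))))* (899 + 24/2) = -32796/25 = -1311.84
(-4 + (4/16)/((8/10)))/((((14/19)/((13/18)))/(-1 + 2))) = -14573/4032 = -3.61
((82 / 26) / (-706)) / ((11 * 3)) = -41 / 302874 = -0.00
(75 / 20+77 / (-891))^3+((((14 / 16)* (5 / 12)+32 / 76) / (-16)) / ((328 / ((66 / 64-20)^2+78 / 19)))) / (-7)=11357687609707922809 / 230942604785614848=49.18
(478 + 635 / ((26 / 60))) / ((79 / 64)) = 1616896 / 1027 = 1574.39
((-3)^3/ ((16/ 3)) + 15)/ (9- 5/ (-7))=1113/ 1088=1.02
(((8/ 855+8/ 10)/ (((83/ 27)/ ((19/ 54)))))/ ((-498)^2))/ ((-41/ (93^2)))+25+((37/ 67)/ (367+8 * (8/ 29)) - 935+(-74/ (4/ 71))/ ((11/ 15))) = -90305223708941894/ 33432325852365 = -2701.13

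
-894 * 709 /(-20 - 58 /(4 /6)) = 5923.79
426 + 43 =469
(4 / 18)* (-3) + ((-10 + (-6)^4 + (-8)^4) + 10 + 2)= 16180 / 3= 5393.33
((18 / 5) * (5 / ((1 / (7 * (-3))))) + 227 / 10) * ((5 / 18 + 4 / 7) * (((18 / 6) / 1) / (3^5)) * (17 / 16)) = -6462907 / 1632960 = -3.96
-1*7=-7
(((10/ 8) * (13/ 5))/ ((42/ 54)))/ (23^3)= 117/ 340676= 0.00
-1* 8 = -8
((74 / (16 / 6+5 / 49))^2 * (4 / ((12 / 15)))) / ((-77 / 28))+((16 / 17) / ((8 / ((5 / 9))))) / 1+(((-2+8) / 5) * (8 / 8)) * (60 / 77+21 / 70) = -46237995841 / 35637525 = -1297.45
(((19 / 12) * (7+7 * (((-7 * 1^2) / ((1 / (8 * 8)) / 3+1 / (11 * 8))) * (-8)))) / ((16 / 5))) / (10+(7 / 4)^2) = 118307 / 132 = 896.27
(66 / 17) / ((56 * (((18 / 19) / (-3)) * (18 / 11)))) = -2299 / 17136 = -0.13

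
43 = 43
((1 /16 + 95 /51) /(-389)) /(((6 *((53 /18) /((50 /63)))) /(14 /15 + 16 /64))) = -557705 /2119757472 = -0.00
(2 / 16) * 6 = 3 / 4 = 0.75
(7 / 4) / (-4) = -7 / 16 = -0.44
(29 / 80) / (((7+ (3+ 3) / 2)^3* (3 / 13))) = 377 / 240000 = 0.00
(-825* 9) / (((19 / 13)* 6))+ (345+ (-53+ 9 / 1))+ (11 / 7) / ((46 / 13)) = -1667970 / 3059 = -545.27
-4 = -4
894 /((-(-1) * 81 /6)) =596 /9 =66.22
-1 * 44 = -44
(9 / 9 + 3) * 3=12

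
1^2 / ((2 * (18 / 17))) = 0.47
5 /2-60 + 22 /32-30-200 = -286.81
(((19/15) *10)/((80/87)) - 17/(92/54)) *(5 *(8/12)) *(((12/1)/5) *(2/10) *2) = 6986/575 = 12.15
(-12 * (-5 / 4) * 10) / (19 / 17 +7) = 425 / 23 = 18.48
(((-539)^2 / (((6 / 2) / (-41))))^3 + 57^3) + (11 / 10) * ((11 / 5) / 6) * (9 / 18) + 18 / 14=-2365986144169543474081777 / 37800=-62592226036231308838.14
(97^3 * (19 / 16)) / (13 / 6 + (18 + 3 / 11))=30118209 / 568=53025.02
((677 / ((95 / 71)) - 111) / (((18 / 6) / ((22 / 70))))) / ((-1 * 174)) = -206371 / 867825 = -0.24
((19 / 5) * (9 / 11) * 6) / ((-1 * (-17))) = 1026 / 935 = 1.10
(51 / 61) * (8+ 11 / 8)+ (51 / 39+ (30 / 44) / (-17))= 10802347 / 1186328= 9.11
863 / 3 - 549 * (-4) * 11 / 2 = 37097 / 3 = 12365.67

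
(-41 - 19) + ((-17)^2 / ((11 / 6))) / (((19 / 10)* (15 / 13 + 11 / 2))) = -1718580 / 36157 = -47.53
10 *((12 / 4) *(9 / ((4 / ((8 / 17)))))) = 540 / 17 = 31.76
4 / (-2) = -2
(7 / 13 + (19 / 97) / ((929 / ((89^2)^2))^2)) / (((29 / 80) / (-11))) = -855656943323088584480 / 31560546329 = -27111601123.86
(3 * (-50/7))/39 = -50/91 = -0.55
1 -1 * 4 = -3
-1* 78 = -78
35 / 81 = 0.43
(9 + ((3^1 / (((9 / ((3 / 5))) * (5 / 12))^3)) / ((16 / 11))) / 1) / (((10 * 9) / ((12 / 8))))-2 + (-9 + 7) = -1203081 / 312500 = -3.85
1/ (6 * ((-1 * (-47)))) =1/ 282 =0.00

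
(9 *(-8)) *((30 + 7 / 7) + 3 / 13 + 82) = -105984 / 13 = -8152.62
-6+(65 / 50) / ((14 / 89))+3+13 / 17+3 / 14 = 14859 / 2380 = 6.24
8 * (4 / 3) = 32 / 3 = 10.67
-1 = -1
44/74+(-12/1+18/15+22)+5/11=24927/2035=12.25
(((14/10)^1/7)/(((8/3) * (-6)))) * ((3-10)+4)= 3/80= 0.04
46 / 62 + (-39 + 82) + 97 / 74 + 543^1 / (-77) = 6712385 / 176638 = 38.00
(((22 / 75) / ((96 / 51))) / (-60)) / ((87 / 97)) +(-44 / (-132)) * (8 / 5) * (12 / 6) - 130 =-807656539 / 6264000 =-128.94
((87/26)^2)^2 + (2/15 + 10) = 928806767/6854640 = 135.50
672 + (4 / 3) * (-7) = 1988 / 3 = 662.67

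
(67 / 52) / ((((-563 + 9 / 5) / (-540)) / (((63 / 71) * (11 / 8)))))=31340925 / 20719504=1.51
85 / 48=1.77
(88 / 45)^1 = 88 / 45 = 1.96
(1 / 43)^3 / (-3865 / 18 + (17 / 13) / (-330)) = -6435 / 109859830841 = -0.00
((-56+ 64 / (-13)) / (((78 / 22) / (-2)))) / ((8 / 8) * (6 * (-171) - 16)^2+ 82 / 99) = 287496 / 9082965671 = 0.00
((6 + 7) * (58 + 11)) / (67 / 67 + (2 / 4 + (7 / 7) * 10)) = 78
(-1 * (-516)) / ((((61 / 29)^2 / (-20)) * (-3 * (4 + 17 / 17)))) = 578608 / 3721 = 155.50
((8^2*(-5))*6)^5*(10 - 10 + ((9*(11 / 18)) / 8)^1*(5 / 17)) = -89690996736000000 / 17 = -5275940984470588.24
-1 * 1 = -1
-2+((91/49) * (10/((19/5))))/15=-668/399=-1.67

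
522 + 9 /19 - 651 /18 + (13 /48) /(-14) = 6208921 /12768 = 486.29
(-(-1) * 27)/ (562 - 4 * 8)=27/ 530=0.05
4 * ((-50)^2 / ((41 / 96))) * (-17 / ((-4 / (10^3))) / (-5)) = -816000000 / 41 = -19902439.02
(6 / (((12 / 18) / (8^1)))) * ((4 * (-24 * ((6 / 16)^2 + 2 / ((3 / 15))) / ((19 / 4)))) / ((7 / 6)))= -1682208 / 133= -12648.18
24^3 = 13824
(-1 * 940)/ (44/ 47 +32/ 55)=-607475/ 981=-619.24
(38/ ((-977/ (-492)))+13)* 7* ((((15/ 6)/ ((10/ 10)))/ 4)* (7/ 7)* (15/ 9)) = 5494475/ 23448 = 234.33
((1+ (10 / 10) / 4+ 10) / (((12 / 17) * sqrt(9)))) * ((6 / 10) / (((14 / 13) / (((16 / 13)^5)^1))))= 1671168 / 199927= 8.36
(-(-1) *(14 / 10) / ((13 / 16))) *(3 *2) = 672 / 65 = 10.34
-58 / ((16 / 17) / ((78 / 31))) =-19227 / 124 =-155.06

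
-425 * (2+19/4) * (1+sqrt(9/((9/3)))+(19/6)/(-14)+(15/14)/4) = -11475 * sqrt(3)/4 - 95625/32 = -7957.10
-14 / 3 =-4.67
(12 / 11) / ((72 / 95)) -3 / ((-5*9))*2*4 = 217 / 110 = 1.97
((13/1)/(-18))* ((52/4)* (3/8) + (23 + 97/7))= -10127/336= -30.14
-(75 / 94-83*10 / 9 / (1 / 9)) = 77945 / 94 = 829.20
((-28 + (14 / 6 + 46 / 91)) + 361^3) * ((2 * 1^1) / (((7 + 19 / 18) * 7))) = 1668621.49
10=10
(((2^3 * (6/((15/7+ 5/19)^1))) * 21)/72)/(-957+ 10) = -931/151520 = -0.01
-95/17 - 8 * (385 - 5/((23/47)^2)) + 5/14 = -367407085/125902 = -2918.20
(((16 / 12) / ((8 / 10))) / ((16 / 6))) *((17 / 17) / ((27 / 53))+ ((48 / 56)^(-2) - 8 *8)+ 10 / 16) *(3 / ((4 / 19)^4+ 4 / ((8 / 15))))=-8451968455 / 563134176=-15.01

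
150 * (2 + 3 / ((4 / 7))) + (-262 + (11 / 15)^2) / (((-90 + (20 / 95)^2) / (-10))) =1546721837 / 1461330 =1058.43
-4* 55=-220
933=933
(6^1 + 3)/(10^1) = 9/10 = 0.90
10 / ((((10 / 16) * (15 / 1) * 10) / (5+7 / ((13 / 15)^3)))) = 55376 / 32955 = 1.68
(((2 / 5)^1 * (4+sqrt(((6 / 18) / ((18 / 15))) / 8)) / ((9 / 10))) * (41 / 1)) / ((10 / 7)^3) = 26.17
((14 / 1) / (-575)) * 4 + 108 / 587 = 29228 / 337525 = 0.09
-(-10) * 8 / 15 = 16 / 3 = 5.33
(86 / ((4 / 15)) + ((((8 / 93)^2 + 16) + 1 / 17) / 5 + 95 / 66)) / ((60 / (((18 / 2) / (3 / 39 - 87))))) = -6878619449 / 12184134600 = -0.56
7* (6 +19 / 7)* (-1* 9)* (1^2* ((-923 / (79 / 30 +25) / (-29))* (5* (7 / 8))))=-266031675 / 96164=-2766.44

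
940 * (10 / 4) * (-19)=-44650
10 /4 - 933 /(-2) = 469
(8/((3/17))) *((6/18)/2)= 68/9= 7.56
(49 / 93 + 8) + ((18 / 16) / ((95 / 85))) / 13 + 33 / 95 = 8.95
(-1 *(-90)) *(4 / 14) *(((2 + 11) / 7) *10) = 23400 / 49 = 477.55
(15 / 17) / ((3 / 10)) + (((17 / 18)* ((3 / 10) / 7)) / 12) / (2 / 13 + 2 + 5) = 23439757 / 7968240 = 2.94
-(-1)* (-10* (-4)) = 40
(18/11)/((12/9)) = 1.23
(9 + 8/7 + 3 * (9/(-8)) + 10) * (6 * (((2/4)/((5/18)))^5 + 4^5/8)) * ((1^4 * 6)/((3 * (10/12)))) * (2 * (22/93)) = 56898205452/3390625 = 16781.04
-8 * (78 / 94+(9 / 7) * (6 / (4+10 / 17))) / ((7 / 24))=-2062080 / 29939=-68.88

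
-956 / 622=-478 / 311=-1.54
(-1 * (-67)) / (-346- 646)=-67 / 992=-0.07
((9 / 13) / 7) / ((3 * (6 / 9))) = 0.05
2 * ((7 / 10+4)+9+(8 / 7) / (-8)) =949 / 35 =27.11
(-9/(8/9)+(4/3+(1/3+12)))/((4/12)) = 85/8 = 10.62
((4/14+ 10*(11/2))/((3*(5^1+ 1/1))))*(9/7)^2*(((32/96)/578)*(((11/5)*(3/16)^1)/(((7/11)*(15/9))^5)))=1499394312009/1666027489000000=0.00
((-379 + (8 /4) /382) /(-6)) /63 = 36194 /36099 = 1.00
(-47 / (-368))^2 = 2209 / 135424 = 0.02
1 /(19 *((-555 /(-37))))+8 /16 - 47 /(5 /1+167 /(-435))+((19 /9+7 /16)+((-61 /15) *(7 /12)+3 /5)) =-8.90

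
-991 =-991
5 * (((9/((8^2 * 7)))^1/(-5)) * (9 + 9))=-81/224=-0.36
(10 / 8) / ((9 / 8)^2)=0.99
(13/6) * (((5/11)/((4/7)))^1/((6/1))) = 455/1584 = 0.29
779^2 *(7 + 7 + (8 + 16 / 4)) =15777866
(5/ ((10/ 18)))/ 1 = 9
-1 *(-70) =70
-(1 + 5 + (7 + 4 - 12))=-5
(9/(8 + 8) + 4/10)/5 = 77/400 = 0.19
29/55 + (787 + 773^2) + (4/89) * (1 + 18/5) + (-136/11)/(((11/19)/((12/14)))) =225507652521/376915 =598298.43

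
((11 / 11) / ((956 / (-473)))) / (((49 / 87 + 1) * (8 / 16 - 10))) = 41151 / 1235152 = 0.03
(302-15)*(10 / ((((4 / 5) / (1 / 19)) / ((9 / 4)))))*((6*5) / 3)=322875 / 76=4248.36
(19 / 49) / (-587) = -19 / 28763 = -0.00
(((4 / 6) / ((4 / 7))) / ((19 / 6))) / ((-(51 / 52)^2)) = -0.38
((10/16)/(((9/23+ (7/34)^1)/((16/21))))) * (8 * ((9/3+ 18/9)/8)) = 39100/9807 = 3.99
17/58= 0.29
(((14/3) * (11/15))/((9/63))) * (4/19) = 4312/855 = 5.04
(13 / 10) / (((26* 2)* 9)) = 1 / 360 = 0.00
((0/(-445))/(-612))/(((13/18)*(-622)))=0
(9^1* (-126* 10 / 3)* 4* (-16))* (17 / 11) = 373876.36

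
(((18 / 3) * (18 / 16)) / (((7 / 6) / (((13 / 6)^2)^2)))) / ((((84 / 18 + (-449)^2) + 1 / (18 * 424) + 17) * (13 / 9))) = 9431721 / 21542978702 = 0.00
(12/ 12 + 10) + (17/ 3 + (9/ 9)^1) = 53/ 3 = 17.67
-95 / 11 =-8.64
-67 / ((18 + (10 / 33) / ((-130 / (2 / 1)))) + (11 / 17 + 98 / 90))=-7329465 / 2158504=-3.40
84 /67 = 1.25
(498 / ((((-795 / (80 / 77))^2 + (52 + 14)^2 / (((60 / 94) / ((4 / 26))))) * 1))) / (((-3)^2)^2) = 2762240 / 263530493523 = 0.00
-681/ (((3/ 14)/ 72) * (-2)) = 114408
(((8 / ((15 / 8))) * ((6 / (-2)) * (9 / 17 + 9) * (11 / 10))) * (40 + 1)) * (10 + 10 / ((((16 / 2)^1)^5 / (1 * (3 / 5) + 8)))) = -5986809873 / 108800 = -55025.83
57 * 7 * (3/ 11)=1197/ 11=108.82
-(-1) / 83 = 1 / 83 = 0.01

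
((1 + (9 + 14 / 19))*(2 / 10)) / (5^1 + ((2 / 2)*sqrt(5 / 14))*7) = 136 / 95 - 68*sqrt(70) / 475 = 0.23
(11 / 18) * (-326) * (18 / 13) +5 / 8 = -28623 / 104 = -275.22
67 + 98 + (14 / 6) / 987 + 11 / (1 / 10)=116326 / 423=275.00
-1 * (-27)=27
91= 91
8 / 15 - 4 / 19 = 92 / 285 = 0.32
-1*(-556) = 556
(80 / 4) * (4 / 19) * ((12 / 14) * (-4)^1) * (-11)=21120 / 133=158.80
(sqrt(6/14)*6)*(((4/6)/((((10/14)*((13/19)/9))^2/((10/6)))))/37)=272916*sqrt(21)/31265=40.00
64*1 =64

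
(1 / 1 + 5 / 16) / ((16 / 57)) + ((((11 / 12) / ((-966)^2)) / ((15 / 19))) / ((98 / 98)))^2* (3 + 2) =13191910644930833 / 2821327589888640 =4.68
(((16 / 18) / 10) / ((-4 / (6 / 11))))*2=-4 / 165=-0.02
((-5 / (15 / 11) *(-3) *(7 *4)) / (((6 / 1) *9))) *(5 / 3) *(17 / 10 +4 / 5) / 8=1925 / 648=2.97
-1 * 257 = -257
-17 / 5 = -3.40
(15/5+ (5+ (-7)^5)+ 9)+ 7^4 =-14389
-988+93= -895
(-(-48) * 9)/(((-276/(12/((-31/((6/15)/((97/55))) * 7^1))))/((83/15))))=262944/2420635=0.11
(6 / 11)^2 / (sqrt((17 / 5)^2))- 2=-3934 / 2057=-1.91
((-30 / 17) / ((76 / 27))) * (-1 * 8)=1620 / 323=5.02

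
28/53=0.53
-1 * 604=-604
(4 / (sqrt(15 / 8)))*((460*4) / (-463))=-2944*sqrt(30) / 1389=-11.61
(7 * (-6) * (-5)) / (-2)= -105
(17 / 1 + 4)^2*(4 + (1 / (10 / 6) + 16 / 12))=13083 / 5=2616.60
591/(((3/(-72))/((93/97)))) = -1319112/97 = -13599.09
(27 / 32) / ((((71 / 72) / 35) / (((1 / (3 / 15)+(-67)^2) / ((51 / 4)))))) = 10555.50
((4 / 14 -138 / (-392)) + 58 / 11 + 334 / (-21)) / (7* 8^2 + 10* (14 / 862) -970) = 27861133 / 1454730816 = 0.02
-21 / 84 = -1 / 4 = -0.25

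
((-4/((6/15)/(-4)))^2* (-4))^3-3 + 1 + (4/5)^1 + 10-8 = -1310719999996/5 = -262143999999.20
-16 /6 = -8 /3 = -2.67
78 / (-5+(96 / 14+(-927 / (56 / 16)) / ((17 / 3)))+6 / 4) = -2652 / 1475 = -1.80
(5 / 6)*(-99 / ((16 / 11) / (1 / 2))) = -1815 / 64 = -28.36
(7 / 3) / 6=7 / 18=0.39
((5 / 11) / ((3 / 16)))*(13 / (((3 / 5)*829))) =5200 / 82071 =0.06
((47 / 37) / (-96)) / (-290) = 47 / 1030080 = 0.00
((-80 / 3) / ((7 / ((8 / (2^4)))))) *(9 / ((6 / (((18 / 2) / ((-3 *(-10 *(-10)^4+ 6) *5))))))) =-6 / 349979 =-0.00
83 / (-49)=-83 / 49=-1.69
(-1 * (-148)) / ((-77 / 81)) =-11988 / 77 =-155.69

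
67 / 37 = 1.81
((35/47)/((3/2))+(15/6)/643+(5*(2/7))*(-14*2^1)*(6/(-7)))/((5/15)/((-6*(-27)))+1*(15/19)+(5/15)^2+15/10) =67951951785/4693381742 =14.48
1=1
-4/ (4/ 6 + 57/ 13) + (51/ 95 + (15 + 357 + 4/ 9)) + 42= 69763993/ 168435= 414.19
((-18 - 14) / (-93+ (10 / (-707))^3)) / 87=11308583776 / 2859304816113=0.00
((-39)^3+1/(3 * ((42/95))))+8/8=-59317.25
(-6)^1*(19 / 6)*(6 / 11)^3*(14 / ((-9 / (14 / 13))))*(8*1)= 715008 / 17303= 41.32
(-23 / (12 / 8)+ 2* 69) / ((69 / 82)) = 1312 / 9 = 145.78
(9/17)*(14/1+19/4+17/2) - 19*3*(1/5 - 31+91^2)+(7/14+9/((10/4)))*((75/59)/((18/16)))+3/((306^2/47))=-2164887574193/4603770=-470242.34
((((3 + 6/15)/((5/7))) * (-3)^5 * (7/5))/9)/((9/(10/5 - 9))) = 17493/125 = 139.94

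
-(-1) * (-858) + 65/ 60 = -856.92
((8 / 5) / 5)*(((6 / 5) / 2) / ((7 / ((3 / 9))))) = 8 / 875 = 0.01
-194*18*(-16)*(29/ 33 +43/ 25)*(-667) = -26633213952/ 275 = -96848050.73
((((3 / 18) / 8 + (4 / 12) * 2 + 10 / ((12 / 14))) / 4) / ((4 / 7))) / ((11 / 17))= 70567 / 8448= 8.35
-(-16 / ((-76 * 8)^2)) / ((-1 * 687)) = -1 / 15872448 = -0.00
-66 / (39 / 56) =-1232 / 13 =-94.77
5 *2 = 10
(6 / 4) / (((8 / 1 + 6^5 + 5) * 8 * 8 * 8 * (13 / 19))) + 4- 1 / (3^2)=3629051393 / 933184512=3.89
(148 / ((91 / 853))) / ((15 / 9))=378732 / 455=832.38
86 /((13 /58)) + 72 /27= 15068 /39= 386.36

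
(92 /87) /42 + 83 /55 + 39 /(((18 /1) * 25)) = 1628797 /1004850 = 1.62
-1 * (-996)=996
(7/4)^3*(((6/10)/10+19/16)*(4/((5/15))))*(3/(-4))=-1540413/25600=-60.17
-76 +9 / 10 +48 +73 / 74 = -4831 / 185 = -26.11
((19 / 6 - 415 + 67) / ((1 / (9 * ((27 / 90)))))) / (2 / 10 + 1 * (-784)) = 18621 / 15676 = 1.19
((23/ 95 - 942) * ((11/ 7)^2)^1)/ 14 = -166.11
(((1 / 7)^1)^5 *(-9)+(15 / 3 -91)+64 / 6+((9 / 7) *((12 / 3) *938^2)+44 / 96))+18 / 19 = 11559440927941 / 2554664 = 4524838.07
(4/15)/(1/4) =1.07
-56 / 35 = -8 / 5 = -1.60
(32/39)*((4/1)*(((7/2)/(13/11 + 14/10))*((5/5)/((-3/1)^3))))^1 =-12320/74763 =-0.16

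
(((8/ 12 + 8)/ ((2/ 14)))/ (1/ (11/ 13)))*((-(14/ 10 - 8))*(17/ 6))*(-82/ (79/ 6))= -2361436/ 395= -5978.32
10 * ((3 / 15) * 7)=14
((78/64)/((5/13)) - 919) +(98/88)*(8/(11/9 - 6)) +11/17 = -1179838413/1286560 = -917.05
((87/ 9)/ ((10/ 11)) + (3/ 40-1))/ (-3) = -233/ 72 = -3.24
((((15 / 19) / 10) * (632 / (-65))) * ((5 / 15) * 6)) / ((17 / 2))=-3792 / 20995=-0.18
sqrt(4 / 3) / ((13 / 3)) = 0.27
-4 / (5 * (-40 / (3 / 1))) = 3 / 50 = 0.06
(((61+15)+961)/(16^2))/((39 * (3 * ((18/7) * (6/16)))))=7259/202176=0.04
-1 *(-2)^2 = -4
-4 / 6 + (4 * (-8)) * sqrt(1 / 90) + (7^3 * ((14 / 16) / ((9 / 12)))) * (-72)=-86438 / 3 - 16 * sqrt(10) / 15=-28816.04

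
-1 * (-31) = 31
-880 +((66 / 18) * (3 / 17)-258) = -19335 / 17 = -1137.35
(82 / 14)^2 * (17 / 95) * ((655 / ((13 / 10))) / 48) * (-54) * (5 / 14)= -842307075 / 677768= -1242.77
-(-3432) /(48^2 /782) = 55913 /48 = 1164.85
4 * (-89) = -356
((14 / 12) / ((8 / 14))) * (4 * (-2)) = -49 / 3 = -16.33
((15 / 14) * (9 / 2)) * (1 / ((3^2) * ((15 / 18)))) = 9 / 14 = 0.64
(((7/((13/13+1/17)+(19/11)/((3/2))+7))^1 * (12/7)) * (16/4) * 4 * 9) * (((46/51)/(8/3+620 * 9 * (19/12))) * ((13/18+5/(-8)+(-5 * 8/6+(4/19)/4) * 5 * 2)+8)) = -2892810096/2602860749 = -1.11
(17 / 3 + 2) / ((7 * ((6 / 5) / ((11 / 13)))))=1265 / 1638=0.77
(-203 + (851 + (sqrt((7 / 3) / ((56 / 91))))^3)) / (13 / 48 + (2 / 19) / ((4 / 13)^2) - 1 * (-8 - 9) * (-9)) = -590976 / 138275 - 1729 * sqrt(546) / 829650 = -4.32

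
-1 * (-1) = 1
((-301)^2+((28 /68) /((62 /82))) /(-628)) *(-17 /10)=-154021.70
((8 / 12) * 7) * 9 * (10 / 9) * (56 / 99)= 7840 / 297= 26.40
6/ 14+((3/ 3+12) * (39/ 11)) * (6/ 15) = 7263/ 385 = 18.86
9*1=9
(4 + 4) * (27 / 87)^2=648 / 841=0.77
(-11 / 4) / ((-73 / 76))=209 / 73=2.86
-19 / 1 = -19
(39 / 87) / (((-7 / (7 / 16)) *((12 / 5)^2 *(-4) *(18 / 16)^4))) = 1300 / 1712421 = 0.00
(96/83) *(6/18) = 32/83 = 0.39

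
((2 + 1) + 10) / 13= 1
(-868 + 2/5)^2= 18818244/25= 752729.76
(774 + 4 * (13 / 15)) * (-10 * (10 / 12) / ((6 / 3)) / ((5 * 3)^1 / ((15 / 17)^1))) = -1715 / 9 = -190.56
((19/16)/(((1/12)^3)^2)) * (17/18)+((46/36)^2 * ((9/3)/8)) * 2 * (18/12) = 964473361/288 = 3348865.84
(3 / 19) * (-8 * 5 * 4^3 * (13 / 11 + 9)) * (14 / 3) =-4014080 / 209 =-19206.12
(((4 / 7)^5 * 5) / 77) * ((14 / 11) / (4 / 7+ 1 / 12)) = 24576 / 3195731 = 0.01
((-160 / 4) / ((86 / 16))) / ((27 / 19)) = -6080 / 1161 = -5.24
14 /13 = 1.08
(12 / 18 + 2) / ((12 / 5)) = 10 / 9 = 1.11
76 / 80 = 19 / 20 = 0.95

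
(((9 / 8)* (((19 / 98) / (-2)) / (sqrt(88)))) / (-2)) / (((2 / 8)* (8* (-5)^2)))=171* sqrt(22) / 6899200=0.00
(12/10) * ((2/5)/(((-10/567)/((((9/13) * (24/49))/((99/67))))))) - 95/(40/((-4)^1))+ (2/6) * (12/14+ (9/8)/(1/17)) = 1417853/143000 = 9.92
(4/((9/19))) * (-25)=-1900/9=-211.11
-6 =-6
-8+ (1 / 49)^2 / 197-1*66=-35001777 / 472997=-74.00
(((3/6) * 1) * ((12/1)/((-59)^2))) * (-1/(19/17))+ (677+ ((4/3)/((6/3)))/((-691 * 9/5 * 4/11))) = 1670768063669/2467910646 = 677.00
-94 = -94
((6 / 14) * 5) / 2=15 / 14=1.07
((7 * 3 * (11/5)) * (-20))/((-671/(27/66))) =378/671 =0.56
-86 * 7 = -602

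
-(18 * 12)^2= -46656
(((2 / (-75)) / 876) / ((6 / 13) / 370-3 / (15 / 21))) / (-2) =-481 / 132687720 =-0.00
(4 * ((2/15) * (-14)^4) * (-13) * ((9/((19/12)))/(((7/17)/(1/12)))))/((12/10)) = -4851392/19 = -255336.42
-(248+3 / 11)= -2731 / 11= -248.27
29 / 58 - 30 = -59 / 2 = -29.50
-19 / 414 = -0.05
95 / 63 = 1.51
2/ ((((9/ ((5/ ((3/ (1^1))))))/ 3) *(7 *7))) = 10/ 441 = 0.02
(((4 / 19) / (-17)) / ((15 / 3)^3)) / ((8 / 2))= -0.00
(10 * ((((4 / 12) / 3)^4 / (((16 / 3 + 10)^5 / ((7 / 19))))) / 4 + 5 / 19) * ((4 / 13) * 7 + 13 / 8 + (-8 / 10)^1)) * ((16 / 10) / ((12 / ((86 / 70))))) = 7408031009379529 / 5768981765164800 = 1.28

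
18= 18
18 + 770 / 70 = 29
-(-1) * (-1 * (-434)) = 434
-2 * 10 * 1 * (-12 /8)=30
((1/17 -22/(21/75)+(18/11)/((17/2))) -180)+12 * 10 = -181061/1309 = -138.32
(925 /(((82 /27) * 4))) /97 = 24975 /31816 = 0.78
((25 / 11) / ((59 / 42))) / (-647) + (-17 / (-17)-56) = -23095715 / 419903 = -55.00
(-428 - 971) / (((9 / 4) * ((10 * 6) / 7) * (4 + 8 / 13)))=-127309 / 8100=-15.72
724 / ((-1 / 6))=-4344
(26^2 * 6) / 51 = 1352 / 17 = 79.53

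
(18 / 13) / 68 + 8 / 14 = 1831 / 3094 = 0.59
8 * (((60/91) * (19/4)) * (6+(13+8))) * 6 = 369360/91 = 4058.90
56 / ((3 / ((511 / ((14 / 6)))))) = 4088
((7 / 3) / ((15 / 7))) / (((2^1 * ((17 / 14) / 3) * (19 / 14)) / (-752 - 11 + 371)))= -1882384 / 4845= -388.52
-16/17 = -0.94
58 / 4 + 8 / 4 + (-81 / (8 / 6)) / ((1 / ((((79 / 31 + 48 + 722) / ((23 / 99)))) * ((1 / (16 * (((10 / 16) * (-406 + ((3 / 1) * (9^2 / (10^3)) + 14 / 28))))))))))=38342346603 / 577896482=66.35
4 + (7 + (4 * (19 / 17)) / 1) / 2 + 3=433 / 34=12.74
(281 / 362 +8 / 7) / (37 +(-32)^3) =-4863 / 82940354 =-0.00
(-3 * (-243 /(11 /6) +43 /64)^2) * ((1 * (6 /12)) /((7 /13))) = -336144116919 /6938624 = -48445.36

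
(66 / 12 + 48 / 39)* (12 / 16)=525 / 104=5.05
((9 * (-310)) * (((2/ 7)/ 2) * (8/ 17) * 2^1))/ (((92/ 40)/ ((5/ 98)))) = -1116000/ 134113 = -8.32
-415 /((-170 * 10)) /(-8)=-83 /2720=-0.03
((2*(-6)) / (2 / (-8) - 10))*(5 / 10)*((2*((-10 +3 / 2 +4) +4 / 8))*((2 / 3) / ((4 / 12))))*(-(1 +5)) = 2304 / 41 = 56.20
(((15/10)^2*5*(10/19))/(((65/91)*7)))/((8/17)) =765/304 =2.52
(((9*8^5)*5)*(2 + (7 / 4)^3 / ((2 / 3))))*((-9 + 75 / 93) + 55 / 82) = -141540796800 / 1271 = -111361759.87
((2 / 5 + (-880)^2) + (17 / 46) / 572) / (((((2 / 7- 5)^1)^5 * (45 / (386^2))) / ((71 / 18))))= -1509493842807993531559 / 347534030457900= -4343441.82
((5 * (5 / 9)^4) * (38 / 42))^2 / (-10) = -705078125 / 37967207922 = -0.02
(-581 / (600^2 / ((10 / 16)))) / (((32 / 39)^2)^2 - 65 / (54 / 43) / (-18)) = -448036407 / 1478574512000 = -0.00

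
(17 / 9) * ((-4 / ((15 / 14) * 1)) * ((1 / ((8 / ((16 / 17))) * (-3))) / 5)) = 0.06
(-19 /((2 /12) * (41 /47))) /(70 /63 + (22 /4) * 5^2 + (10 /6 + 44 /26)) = -1253772 /1362061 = -0.92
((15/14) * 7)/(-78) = -5/52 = -0.10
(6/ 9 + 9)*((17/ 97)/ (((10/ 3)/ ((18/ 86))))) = 4437/ 41710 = 0.11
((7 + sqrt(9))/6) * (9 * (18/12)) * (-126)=-2835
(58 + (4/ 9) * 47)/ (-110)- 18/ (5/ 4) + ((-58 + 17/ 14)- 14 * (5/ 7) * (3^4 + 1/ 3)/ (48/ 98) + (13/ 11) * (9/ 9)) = -1731.28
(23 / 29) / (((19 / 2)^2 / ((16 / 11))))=1472 / 115159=0.01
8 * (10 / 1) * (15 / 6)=200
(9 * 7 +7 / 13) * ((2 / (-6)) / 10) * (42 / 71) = -5782 / 4615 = -1.25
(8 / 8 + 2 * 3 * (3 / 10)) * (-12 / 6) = -28 / 5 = -5.60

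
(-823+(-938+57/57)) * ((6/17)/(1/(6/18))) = -3520/17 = -207.06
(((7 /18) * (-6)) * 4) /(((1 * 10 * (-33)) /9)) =14 /55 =0.25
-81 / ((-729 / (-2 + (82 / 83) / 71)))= -11704 / 53037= -0.22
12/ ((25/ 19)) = 228/ 25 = 9.12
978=978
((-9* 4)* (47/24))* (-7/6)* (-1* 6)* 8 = -3948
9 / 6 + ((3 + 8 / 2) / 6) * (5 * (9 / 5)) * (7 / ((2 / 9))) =1329 / 4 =332.25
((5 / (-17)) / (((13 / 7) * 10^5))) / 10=-7 / 44200000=-0.00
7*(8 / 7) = 8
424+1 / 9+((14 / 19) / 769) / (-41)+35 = 2475278606 / 5391459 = 459.11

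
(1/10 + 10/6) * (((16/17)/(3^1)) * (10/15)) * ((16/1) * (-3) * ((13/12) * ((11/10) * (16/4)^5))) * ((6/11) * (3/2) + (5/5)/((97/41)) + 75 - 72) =-4086464512/44523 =-91783.22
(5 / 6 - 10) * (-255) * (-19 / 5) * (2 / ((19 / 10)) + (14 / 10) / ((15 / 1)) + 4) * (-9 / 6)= 1371271 / 20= 68563.55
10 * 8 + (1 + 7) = 88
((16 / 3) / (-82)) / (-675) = 8 / 83025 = 0.00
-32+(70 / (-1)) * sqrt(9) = -242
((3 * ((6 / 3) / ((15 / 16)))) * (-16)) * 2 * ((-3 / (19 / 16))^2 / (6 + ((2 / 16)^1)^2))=-150994944 / 694925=-217.28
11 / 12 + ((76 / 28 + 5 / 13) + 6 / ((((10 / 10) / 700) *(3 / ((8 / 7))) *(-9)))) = -569245 / 3276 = -173.76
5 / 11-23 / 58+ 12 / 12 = 675 / 638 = 1.06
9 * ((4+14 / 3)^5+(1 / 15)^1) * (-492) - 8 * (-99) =-9742705964 / 45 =-216504576.98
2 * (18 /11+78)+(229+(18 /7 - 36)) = 354.84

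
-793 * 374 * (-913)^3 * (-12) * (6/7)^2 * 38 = -3705309292096361664/49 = -75618556981558401.31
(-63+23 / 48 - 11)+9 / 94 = -165647 / 2256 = -73.43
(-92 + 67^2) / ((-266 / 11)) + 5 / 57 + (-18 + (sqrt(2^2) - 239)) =-436.74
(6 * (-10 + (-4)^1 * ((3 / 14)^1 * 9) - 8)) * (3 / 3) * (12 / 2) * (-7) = 6480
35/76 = 0.46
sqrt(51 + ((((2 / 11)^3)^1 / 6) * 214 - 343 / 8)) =sqrt(17581938) / 1452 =2.89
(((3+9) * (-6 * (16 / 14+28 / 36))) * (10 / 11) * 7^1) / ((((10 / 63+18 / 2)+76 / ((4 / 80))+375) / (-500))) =13860000 / 59981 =231.07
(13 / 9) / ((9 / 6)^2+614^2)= 52 / 13571937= 0.00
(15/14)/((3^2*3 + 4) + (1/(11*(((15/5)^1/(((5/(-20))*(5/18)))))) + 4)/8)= 142560/4191229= 0.03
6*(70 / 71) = 420 / 71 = 5.92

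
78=78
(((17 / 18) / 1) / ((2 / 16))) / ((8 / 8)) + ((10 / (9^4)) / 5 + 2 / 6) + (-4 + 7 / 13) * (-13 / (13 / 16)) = 5396813 / 85293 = 63.27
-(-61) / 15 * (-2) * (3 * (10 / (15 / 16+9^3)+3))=-4294034 / 58395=-73.53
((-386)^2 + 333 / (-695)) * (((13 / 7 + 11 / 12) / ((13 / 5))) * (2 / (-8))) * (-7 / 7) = 24127589671 / 607152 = 39738.96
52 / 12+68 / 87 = 445 / 87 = 5.11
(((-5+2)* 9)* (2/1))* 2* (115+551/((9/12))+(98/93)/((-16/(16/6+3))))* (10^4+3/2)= -917374521.02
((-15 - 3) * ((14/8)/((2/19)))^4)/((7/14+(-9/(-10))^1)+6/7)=-98563727115/161792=-609200.25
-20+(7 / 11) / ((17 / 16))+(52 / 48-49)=-151061 / 2244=-67.32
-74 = -74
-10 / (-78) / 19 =5 / 741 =0.01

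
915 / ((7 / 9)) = 8235 / 7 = 1176.43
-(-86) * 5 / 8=215 / 4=53.75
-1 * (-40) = 40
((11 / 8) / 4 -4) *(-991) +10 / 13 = 1507631 / 416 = 3624.11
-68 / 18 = -3.78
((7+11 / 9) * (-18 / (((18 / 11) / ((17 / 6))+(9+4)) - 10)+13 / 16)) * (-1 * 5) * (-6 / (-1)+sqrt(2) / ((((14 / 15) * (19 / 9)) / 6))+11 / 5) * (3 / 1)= 375948675 * sqrt(2) / 237272+22835401 / 5352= 6507.47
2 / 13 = 0.15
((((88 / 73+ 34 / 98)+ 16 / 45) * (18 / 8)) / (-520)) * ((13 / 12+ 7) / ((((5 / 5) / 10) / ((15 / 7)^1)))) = -29790349 / 20832448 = -1.43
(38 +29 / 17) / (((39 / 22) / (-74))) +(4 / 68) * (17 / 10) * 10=-366079 / 221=-1656.47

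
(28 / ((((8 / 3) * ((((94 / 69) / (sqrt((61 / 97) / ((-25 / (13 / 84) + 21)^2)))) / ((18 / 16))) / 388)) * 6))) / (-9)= -299 * sqrt(5917) / 65424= -0.35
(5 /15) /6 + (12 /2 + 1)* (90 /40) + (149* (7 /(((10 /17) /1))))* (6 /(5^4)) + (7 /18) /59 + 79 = 247432519 /2212500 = 111.83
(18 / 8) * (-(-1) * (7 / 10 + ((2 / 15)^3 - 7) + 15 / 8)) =-119411 / 12000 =-9.95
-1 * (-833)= 833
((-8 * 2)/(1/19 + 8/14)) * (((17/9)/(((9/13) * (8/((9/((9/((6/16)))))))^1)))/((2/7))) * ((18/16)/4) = -205751/63744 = -3.23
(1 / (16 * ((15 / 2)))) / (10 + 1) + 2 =2641 / 1320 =2.00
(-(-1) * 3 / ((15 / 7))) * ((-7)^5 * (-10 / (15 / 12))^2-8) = -7529592 / 5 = -1505918.40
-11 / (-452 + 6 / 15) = 55 / 2258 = 0.02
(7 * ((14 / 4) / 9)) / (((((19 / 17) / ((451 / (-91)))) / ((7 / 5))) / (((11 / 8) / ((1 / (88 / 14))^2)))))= -10204777 / 11115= -918.11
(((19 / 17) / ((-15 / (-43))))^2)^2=445541565121 / 4228250625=105.37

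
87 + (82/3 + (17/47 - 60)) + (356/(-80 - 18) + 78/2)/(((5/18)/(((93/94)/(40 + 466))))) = 54.94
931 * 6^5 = 7239456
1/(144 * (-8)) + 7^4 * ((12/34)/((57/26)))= 143829181/372096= 386.54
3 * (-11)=-33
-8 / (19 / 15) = -120 / 19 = -6.32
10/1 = 10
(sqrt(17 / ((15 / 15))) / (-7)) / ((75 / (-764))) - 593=-593+764* sqrt(17) / 525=-587.00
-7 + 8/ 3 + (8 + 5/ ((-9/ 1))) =28/ 9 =3.11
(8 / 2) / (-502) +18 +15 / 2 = 12797 / 502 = 25.49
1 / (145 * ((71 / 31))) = 31 / 10295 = 0.00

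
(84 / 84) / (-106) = -1 / 106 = -0.01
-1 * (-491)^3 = 118370771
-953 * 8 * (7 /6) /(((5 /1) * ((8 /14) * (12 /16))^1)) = -186788 /45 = -4150.84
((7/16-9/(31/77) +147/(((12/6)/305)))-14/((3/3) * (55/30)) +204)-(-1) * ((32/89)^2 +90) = 980250715723/43216976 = 22682.08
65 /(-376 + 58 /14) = -455 /2603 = -0.17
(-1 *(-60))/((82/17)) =510/41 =12.44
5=5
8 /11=0.73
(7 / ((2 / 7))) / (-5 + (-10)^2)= 49 / 190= 0.26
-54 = -54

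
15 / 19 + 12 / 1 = 243 / 19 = 12.79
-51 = -51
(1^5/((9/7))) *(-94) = -658/9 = -73.11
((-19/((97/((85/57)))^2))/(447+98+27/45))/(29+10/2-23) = -36125/48281041512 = -0.00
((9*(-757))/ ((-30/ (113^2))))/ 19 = 28998399/ 190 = 152623.15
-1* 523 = -523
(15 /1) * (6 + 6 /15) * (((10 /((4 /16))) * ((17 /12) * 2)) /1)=10880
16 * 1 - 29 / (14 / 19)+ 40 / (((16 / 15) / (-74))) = -39177 / 14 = -2798.36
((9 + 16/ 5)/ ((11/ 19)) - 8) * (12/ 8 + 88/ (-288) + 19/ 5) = 646381/ 9900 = 65.29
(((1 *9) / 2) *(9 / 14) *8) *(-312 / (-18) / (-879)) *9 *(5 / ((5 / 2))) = -16848 / 2051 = -8.21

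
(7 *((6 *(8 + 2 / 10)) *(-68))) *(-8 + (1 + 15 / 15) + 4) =234192 / 5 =46838.40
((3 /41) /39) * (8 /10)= 4 /2665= 0.00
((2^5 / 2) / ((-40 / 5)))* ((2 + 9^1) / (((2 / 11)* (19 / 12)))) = -1452 / 19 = -76.42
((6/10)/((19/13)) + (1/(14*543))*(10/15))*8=3558496/1083285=3.28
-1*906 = -906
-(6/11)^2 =-36/121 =-0.30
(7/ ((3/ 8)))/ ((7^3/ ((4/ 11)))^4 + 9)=14336/ 607950857736435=0.00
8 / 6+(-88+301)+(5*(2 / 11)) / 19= 134417 / 627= 214.38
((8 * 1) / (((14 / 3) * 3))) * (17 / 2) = 4.86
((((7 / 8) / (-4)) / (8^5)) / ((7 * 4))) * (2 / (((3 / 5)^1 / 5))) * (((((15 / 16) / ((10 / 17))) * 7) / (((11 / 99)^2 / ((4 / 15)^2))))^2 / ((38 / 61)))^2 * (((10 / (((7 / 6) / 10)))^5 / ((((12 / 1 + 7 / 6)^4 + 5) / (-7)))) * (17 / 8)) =399752900.09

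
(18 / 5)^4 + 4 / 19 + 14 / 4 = 4077213 / 23750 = 171.67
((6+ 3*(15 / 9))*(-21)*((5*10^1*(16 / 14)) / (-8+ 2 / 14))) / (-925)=-336 / 185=-1.82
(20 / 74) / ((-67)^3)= -10 / 11128231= -0.00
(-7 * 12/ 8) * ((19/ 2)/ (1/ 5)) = -1995/ 4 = -498.75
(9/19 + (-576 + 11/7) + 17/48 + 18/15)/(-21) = 18271031/670320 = 27.26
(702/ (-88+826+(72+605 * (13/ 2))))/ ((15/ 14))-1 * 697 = -4721239/ 6775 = -696.86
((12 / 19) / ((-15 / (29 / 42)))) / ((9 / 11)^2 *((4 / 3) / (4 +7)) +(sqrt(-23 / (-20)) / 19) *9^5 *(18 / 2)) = 23468192 / 8950547275993223649-49936761468 *sqrt(115) / 552502918271186645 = -0.00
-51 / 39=-17 / 13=-1.31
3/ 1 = 3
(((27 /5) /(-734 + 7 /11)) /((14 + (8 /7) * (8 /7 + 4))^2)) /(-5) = 237699 /63774744100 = 0.00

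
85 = 85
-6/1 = -6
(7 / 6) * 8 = 28 / 3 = 9.33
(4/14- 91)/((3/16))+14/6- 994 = -30985/21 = -1475.48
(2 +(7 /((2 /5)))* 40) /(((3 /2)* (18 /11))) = 286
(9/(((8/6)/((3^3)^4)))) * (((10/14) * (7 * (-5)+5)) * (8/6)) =-717445350/7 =-102492192.86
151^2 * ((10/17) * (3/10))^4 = 1846881/83521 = 22.11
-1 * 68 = -68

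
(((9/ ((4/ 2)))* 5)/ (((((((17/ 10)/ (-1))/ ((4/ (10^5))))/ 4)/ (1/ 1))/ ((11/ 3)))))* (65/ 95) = -429/ 80750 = -0.01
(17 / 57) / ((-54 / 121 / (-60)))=20570 / 513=40.10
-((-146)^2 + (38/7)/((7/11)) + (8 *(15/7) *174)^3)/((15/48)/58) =-8447725785699392/1715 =-4925787630145.42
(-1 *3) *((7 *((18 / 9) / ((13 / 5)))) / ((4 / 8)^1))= -420 / 13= -32.31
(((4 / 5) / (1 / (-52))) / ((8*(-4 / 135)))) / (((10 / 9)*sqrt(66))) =1053*sqrt(66) / 440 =19.44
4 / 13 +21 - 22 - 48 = -633 / 13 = -48.69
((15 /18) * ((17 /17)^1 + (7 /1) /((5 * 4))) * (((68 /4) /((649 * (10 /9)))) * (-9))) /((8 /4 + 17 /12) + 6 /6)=-37179 /687940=-0.05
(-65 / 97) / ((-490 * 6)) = 13 / 57036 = 0.00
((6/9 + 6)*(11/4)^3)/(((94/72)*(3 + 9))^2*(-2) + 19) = -19965/67952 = -0.29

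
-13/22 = -0.59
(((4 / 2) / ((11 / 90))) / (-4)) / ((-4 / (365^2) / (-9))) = -53956125 / 44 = -1226275.57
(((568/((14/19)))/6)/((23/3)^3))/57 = 426/85169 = 0.01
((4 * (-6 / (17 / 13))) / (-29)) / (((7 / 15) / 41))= 55.60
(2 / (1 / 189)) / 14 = 27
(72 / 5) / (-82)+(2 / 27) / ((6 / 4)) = -2096 / 16605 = -0.13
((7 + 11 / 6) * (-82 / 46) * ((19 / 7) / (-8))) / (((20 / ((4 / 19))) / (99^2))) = 7099191 / 12880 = 551.18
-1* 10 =-10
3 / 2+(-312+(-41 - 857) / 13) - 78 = -11897 / 26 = -457.58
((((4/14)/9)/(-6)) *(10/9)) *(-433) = 4330/1701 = 2.55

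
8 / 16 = 1 / 2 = 0.50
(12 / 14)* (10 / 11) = 60 / 77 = 0.78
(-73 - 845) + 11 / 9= -8251 / 9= -916.78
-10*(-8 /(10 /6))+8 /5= 248 /5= 49.60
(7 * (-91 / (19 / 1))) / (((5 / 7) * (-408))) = 4459 / 38760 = 0.12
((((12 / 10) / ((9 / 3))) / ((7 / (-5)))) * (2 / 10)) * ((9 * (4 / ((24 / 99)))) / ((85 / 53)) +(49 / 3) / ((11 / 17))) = -661063 / 98175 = -6.73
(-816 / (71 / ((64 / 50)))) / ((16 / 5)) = -1632 / 355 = -4.60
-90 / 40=-9 / 4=-2.25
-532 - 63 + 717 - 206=-84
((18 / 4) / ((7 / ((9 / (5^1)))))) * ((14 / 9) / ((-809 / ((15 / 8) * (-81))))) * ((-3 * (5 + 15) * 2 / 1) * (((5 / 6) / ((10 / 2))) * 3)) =-32805 / 1618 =-20.28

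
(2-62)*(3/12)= -15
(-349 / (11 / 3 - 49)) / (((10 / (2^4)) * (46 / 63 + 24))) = 65961 / 132430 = 0.50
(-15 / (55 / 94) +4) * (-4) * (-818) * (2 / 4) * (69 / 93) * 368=-3295610752 / 341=-9664547.66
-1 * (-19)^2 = -361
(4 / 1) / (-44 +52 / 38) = -38 / 405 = -0.09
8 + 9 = 17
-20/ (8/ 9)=-45/ 2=-22.50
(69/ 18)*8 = 92/ 3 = 30.67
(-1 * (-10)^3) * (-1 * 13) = -13000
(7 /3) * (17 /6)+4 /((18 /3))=131 /18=7.28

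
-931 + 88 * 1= -843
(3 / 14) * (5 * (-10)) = -75 / 7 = -10.71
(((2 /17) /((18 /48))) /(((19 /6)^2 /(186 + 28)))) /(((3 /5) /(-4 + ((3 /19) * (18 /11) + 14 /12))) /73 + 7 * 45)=16141900160 /759454799427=0.02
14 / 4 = 7 / 2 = 3.50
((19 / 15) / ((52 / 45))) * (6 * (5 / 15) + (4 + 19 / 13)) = 8.18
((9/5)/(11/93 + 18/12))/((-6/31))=-8649/1505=-5.75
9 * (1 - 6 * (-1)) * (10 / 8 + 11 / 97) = 33327 / 388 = 85.89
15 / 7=2.14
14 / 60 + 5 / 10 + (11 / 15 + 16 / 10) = 46 / 15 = 3.07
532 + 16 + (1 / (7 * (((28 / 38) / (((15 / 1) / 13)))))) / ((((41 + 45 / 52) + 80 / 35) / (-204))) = 20510692 / 37499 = 546.97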